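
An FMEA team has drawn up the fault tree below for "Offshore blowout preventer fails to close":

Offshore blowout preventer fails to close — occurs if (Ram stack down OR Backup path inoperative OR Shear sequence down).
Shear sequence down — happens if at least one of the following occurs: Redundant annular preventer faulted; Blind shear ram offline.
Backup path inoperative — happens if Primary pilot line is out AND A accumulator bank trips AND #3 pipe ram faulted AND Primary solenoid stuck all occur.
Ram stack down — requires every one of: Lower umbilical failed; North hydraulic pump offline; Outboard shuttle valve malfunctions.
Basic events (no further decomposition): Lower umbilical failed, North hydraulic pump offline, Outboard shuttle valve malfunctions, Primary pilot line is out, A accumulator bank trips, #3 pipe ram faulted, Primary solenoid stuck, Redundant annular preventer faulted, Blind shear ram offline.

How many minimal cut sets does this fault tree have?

Ram stack down [AND]: one cut set from each child combined → 1 × 1 × 1 = 1 cut set(s).
Backup path inoperative [AND]: one cut set from each child combined → 1 × 1 × 1 × 1 = 1 cut set(s).
Shear sequence down [OR]: union of children's cut sets → 2 cut set(s).
Offshore blowout preventer fails to close [OR]: union of children's cut sets → 4 cut set(s).
Minimal cut sets: {Lower umbilical failed, North hydraulic pump offline, Outboard shuttle valve malfunctions}; {#3 pipe ram faulted, A accumulator bank trips, Primary pilot line is out, Primary solenoid stuck}; {Redundant annular preventer faulted}; {Blind shear ram offline}.

4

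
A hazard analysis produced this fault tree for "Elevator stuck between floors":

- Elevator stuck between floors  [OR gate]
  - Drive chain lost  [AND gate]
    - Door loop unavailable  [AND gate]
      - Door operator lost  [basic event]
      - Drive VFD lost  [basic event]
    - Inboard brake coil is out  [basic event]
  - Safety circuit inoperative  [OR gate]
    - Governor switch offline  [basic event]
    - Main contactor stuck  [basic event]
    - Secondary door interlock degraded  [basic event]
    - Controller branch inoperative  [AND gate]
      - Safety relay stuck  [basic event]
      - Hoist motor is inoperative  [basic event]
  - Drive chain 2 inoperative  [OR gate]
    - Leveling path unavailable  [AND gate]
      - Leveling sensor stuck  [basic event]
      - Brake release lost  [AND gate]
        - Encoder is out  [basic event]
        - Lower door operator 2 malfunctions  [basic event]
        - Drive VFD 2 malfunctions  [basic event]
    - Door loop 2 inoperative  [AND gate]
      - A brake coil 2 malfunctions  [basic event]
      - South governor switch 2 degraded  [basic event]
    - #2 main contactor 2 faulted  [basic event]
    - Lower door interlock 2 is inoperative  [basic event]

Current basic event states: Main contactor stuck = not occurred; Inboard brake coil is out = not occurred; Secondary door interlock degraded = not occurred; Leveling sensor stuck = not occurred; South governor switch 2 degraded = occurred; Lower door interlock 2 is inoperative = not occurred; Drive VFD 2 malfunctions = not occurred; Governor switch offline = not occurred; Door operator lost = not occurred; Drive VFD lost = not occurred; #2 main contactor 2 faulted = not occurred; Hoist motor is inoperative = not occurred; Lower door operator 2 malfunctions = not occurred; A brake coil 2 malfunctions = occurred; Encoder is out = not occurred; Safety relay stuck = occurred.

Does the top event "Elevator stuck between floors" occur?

Yes

Door loop unavailable [AND]: Door operator lost=not, Drive VFD lost=not → not all inputs occur → does not occur.
Drive chain lost [AND]: Door loop unavailable=not, Inboard brake coil is out=not → not all inputs occur → does not occur.
Controller branch inoperative [AND]: Safety relay stuck=occurs, Hoist motor is inoperative=not → not all inputs occur → does not occur.
Safety circuit inoperative [OR]: Governor switch offline=not, Main contactor stuck=not, Secondary door interlock degraded=not, Controller branch inoperative=not → no input occurs → does not occur.
Brake release lost [AND]: Encoder is out=not, Lower door operator 2 malfunctions=not, Drive VFD 2 malfunctions=not → not all inputs occur → does not occur.
Leveling path unavailable [AND]: Leveling sensor stuck=not, Brake release lost=not → not all inputs occur → does not occur.
Door loop 2 inoperative [AND]: A brake coil 2 malfunctions=occurs, South governor switch 2 degraded=occurs → all inputs occur → occurs.
Drive chain 2 inoperative [OR]: Leveling path unavailable=not, Door loop 2 inoperative=occurs, #2 main contactor 2 faulted=not, Lower door interlock 2 is inoperative=not → at least one input occurs → occurs.
Elevator stuck between floors [OR]: Drive chain lost=not, Safety circuit inoperative=not, Drive chain 2 inoperative=occurs → at least one input occurs → occurs.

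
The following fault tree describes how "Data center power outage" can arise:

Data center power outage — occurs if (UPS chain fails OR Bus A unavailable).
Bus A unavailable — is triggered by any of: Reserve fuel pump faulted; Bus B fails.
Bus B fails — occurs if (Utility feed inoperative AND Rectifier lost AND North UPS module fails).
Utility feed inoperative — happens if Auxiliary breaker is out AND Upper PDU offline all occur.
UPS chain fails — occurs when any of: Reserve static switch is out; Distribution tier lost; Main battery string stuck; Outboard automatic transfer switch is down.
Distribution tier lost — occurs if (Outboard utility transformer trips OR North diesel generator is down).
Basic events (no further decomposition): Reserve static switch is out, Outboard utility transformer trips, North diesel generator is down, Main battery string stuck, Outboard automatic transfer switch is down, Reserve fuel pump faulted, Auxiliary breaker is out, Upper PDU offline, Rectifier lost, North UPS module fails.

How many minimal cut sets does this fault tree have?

Distribution tier lost [OR]: union of children's cut sets → 2 cut set(s).
UPS chain fails [OR]: union of children's cut sets → 5 cut set(s).
Utility feed inoperative [AND]: one cut set from each child combined → 1 × 1 = 1 cut set(s).
Bus B fails [AND]: one cut set from each child combined → 1 × 1 × 1 = 1 cut set(s).
Bus A unavailable [OR]: union of children's cut sets → 2 cut set(s).
Data center power outage [OR]: union of children's cut sets → 7 cut set(s).
Minimal cut sets: {Reserve static switch is out}; {Outboard utility transformer trips}; {North diesel generator is down}; {Main battery string stuck}; {Outboard automatic transfer switch is down}; {Reserve fuel pump faulted}; {Auxiliary breaker is out, North UPS module fails, Rectifier lost, Upper PDU offline}.

7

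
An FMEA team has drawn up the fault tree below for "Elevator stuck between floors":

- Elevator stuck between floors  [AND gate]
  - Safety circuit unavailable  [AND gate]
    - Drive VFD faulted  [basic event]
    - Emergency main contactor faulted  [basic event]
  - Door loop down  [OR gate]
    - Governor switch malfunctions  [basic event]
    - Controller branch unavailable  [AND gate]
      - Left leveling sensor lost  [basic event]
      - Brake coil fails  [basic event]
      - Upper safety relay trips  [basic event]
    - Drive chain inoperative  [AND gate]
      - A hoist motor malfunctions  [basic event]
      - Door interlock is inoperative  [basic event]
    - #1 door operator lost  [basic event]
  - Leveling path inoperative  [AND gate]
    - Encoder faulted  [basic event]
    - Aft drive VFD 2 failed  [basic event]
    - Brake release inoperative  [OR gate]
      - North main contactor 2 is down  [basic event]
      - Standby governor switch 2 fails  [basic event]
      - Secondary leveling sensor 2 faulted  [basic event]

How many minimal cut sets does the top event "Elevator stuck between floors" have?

12

Safety circuit unavailable [AND]: one cut set from each child combined → 1 × 1 = 1 cut set(s).
Controller branch unavailable [AND]: one cut set from each child combined → 1 × 1 × 1 = 1 cut set(s).
Drive chain inoperative [AND]: one cut set from each child combined → 1 × 1 = 1 cut set(s).
Door loop down [OR]: union of children's cut sets → 4 cut set(s).
Brake release inoperative [OR]: union of children's cut sets → 3 cut set(s).
Leveling path inoperative [AND]: one cut set from each child combined → 1 × 1 × 3 = 3 cut set(s).
Elevator stuck between floors [AND]: one cut set from each child combined → 1 × 4 × 3 = 12 cut set(s).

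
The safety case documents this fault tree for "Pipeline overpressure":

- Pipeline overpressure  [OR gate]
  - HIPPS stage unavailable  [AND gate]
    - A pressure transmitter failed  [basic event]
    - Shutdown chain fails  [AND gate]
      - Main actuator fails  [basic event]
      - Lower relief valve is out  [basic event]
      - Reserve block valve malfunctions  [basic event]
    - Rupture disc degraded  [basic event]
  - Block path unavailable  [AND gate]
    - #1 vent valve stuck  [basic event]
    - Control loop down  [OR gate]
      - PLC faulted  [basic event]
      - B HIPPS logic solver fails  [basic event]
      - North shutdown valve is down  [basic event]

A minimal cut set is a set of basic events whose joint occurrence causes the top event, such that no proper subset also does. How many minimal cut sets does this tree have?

4

Shutdown chain fails [AND]: one cut set from each child combined → 1 × 1 × 1 = 1 cut set(s).
HIPPS stage unavailable [AND]: one cut set from each child combined → 1 × 1 × 1 = 1 cut set(s).
Control loop down [OR]: union of children's cut sets → 3 cut set(s).
Block path unavailable [AND]: one cut set from each child combined → 1 × 3 = 3 cut set(s).
Pipeline overpressure [OR]: union of children's cut sets → 4 cut set(s).
Minimal cut sets: {A pressure transmitter failed, Lower relief valve is out, Main actuator fails, Reserve block valve malfunctions, Rupture disc degraded}; {#1 vent valve stuck, PLC faulted}; {#1 vent valve stuck, B HIPPS logic solver fails}; {#1 vent valve stuck, North shutdown valve is down}.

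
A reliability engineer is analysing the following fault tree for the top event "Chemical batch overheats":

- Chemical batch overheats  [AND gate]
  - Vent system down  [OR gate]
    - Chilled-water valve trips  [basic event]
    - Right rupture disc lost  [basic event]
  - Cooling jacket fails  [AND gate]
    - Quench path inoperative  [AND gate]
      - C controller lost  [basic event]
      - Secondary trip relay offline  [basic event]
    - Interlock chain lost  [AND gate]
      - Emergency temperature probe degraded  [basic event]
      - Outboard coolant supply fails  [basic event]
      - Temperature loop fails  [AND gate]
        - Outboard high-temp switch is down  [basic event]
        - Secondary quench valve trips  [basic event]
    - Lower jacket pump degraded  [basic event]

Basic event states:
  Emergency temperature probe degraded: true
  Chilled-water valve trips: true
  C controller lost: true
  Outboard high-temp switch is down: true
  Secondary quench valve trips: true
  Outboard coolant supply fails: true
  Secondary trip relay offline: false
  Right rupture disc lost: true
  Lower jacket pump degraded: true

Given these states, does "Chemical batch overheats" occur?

Vent system down [OR]: Chilled-water valve trips=occurs, Right rupture disc lost=occurs → at least one input occurs → occurs.
Quench path inoperative [AND]: C controller lost=occurs, Secondary trip relay offline=not → not all inputs occur → does not occur.
Temperature loop fails [AND]: Outboard high-temp switch is down=occurs, Secondary quench valve trips=occurs → all inputs occur → occurs.
Interlock chain lost [AND]: Emergency temperature probe degraded=occurs, Outboard coolant supply fails=occurs, Temperature loop fails=occurs → all inputs occur → occurs.
Cooling jacket fails [AND]: Quench path inoperative=not, Interlock chain lost=occurs, Lower jacket pump degraded=occurs → not all inputs occur → does not occur.
Chemical batch overheats [AND]: Vent system down=occurs, Cooling jacket fails=not → not all inputs occur → does not occur.

No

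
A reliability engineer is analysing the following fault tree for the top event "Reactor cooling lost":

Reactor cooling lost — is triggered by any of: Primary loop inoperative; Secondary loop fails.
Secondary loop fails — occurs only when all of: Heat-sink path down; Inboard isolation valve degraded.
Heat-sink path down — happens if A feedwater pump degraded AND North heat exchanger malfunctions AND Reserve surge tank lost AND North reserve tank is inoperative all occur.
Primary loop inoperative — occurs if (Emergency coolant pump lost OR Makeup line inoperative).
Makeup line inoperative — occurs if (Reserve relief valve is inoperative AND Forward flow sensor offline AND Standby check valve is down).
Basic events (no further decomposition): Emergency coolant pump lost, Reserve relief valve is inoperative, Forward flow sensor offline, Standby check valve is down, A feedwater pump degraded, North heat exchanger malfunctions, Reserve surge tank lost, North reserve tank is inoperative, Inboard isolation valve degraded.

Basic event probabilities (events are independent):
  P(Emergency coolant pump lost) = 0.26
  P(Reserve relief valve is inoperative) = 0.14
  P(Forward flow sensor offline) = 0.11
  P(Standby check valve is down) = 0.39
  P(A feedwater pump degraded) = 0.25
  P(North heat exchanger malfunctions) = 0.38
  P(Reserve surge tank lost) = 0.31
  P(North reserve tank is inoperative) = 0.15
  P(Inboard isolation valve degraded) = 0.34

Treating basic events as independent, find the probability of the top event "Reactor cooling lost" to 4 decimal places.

P(Makeup line inoperative) [AND] = 0.14 × 0.11 × 0.39 = 0.006006
P(Primary loop inoperative) [OR] = 1 − (1−0.26) × (1−0.006006) = 0.264444
P(Heat-sink path down) [AND] = 0.25 × 0.38 × 0.31 × 0.15 = 0.004418
P(Secondary loop fails) [AND] = 0.004418 × 0.34 = 0.001502
P(Reactor cooling lost) [OR] = 1 − (1−0.264444) × (1−0.001502) = 0.265549
Rounded to 4 decimal places: P(Reactor cooling lost) ≈ 0.2655.

0.2655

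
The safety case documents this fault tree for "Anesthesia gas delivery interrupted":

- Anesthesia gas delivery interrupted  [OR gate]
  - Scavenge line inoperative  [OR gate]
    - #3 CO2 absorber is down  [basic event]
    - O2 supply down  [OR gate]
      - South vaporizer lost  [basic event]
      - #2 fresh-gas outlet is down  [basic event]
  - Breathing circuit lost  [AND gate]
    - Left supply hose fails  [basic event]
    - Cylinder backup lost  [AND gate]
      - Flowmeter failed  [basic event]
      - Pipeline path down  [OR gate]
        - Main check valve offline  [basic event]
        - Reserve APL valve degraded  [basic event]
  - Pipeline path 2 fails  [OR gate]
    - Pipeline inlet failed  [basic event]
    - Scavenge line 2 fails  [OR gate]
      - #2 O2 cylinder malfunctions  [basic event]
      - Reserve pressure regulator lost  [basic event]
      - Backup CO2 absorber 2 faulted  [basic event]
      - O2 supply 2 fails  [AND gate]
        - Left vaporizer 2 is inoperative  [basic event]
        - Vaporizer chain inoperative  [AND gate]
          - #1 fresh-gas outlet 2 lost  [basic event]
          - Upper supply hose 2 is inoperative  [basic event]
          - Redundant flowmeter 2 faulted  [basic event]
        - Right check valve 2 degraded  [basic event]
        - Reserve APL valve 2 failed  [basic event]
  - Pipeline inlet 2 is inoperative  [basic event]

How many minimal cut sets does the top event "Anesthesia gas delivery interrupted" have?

11

O2 supply down [OR]: union of children's cut sets → 2 cut set(s).
Scavenge line inoperative [OR]: union of children's cut sets → 3 cut set(s).
Pipeline path down [OR]: union of children's cut sets → 2 cut set(s).
Cylinder backup lost [AND]: one cut set from each child combined → 1 × 2 = 2 cut set(s).
Breathing circuit lost [AND]: one cut set from each child combined → 1 × 2 = 2 cut set(s).
Vaporizer chain inoperative [AND]: one cut set from each child combined → 1 × 1 × 1 = 1 cut set(s).
O2 supply 2 fails [AND]: one cut set from each child combined → 1 × 1 × 1 × 1 = 1 cut set(s).
Scavenge line 2 fails [OR]: union of children's cut sets → 4 cut set(s).
Pipeline path 2 fails [OR]: union of children's cut sets → 5 cut set(s).
Anesthesia gas delivery interrupted [OR]: union of children's cut sets → 11 cut set(s).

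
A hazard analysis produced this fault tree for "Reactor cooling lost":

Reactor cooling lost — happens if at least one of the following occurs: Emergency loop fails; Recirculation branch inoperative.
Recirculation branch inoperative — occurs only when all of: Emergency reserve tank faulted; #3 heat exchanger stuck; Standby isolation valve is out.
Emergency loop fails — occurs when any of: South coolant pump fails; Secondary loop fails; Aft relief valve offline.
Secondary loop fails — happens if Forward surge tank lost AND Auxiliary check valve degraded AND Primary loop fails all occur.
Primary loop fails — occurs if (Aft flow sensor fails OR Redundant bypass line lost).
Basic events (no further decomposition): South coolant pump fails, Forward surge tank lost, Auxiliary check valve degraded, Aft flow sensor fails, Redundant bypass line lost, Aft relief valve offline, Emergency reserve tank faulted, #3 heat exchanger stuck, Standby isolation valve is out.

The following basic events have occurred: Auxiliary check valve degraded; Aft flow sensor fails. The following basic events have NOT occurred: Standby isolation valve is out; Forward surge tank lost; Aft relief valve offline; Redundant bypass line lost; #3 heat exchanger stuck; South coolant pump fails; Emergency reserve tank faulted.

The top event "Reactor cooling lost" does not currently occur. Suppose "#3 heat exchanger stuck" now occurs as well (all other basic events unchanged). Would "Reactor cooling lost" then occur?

Counterfactual: set "#3 heat exchanger stuck" to occurred.
Primary loop fails [OR]: Aft flow sensor fails=occurs, Redundant bypass line lost=not → at least one input occurs → occurs.
Secondary loop fails [AND]: Forward surge tank lost=not, Auxiliary check valve degraded=occurs, Primary loop fails=occurs → not all inputs occur → does not occur.
Emergency loop fails [OR]: South coolant pump fails=not, Secondary loop fails=not, Aft relief valve offline=not → no input occurs → does not occur.
Recirculation branch inoperative [AND]: Emergency reserve tank faulted=not, #3 heat exchanger stuck=occurs, Standby isolation valve is out=not → not all inputs occur → does not occur.
Reactor cooling lost [OR]: Emergency loop fails=not, Recirculation branch inoperative=not → no input occurs → does not occur.

No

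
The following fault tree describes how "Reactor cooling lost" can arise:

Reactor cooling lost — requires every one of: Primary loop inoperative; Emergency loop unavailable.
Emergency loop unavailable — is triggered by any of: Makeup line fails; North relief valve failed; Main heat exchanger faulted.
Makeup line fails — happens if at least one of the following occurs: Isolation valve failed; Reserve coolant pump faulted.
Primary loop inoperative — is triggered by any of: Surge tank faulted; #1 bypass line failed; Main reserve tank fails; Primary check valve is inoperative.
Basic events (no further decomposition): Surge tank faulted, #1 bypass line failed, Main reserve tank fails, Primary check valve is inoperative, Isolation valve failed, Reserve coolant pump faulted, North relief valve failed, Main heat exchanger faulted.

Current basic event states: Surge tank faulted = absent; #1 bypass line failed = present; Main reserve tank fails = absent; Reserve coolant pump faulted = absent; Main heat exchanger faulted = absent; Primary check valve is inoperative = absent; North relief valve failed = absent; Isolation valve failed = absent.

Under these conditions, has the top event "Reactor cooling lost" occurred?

Primary loop inoperative [OR]: Surge tank faulted=not, #1 bypass line failed=occurs, Main reserve tank fails=not, Primary check valve is inoperative=not → at least one input occurs → occurs.
Makeup line fails [OR]: Isolation valve failed=not, Reserve coolant pump faulted=not → no input occurs → does not occur.
Emergency loop unavailable [OR]: Makeup line fails=not, North relief valve failed=not, Main heat exchanger faulted=not → no input occurs → does not occur.
Reactor cooling lost [AND]: Primary loop inoperative=occurs, Emergency loop unavailable=not → not all inputs occur → does not occur.

No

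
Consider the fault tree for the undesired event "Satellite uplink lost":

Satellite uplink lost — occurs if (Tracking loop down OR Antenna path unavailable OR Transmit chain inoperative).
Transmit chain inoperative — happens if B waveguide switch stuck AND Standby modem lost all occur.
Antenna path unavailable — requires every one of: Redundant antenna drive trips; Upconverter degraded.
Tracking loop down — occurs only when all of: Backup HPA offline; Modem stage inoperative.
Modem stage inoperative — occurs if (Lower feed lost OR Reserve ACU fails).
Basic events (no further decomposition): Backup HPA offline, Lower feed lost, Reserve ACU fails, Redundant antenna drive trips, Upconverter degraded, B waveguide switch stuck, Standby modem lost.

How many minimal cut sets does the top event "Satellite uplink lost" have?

Modem stage inoperative [OR]: union of children's cut sets → 2 cut set(s).
Tracking loop down [AND]: one cut set from each child combined → 1 × 2 = 2 cut set(s).
Antenna path unavailable [AND]: one cut set from each child combined → 1 × 1 = 1 cut set(s).
Transmit chain inoperative [AND]: one cut set from each child combined → 1 × 1 = 1 cut set(s).
Satellite uplink lost [OR]: union of children's cut sets → 4 cut set(s).
Minimal cut sets: {Backup HPA offline, Lower feed lost}; {Backup HPA offline, Reserve ACU fails}; {Redundant antenna drive trips, Upconverter degraded}; {B waveguide switch stuck, Standby modem lost}.

4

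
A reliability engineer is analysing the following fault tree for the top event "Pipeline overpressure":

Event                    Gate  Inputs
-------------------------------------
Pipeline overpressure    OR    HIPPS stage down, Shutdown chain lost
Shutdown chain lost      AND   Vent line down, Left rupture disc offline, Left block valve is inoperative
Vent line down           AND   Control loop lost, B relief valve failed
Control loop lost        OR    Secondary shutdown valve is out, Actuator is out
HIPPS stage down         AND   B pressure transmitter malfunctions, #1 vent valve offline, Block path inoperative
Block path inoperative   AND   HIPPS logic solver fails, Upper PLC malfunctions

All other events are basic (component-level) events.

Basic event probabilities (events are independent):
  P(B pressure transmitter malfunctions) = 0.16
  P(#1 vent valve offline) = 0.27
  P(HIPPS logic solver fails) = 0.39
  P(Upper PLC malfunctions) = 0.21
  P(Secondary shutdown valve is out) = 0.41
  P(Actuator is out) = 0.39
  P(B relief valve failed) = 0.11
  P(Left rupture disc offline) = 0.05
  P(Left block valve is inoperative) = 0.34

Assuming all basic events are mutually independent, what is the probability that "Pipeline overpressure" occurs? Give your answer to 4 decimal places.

0.0047

P(Block path inoperative) [AND] = 0.39 × 0.21 = 0.081900
P(HIPPS stage down) [AND] = 0.16 × 0.27 × 0.081900 = 0.003538
P(Control loop lost) [OR] = 1 − (1−0.41) × (1−0.39) = 0.640100
P(Vent line down) [AND] = 0.640100 × 0.11 = 0.070411
P(Shutdown chain lost) [AND] = 0.070411 × 0.05 × 0.34 = 0.001197
P(Pipeline overpressure) [OR] = 1 − (1−0.003538) × (1−0.001197) = 0.004731
Rounded to 4 decimal places: P(Pipeline overpressure) ≈ 0.0047.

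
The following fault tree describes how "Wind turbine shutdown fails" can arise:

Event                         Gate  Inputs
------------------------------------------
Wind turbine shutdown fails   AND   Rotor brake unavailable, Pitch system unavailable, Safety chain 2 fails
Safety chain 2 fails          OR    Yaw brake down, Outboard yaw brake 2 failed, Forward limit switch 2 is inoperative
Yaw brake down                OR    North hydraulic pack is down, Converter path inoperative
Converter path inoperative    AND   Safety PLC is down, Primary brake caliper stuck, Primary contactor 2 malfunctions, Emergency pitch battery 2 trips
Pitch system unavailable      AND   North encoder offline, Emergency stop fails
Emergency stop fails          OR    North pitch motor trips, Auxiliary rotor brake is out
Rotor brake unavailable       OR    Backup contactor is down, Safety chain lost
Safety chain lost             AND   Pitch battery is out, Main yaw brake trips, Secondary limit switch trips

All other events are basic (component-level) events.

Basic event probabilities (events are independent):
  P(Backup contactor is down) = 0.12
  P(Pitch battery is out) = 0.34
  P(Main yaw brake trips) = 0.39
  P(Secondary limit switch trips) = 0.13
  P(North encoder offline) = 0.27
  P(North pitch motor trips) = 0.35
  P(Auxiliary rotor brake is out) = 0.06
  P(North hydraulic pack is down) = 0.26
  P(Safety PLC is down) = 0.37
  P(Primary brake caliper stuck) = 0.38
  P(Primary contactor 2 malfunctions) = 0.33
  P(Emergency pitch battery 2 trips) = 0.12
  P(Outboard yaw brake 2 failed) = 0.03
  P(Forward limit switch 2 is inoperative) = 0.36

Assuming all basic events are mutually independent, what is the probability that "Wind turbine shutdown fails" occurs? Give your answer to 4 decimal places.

0.0077

P(Safety chain lost) [AND] = 0.34 × 0.39 × 0.13 = 0.017238
P(Rotor brake unavailable) [OR] = 1 − (1−0.12) × (1−0.017238) = 0.135169
P(Emergency stop fails) [OR] = 1 − (1−0.35) × (1−0.06) = 0.389000
P(Pitch system unavailable) [AND] = 0.27 × 0.389000 = 0.105030
P(Converter path inoperative) [AND] = 0.37 × 0.38 × 0.33 × 0.12 = 0.005568
P(Yaw brake down) [OR] = 1 − (1−0.26) × (1−0.005568) = 0.264120
P(Safety chain 2 fails) [OR] = 1 − (1−0.264120) × (1−0.03) × (1−0.36) = 0.543166
P(Wind turbine shutdown fails) [AND] = 0.135169 × 0.105030 × 0.543166 = 0.007711
Rounded to 4 decimal places: P(Wind turbine shutdown fails) ≈ 0.0077.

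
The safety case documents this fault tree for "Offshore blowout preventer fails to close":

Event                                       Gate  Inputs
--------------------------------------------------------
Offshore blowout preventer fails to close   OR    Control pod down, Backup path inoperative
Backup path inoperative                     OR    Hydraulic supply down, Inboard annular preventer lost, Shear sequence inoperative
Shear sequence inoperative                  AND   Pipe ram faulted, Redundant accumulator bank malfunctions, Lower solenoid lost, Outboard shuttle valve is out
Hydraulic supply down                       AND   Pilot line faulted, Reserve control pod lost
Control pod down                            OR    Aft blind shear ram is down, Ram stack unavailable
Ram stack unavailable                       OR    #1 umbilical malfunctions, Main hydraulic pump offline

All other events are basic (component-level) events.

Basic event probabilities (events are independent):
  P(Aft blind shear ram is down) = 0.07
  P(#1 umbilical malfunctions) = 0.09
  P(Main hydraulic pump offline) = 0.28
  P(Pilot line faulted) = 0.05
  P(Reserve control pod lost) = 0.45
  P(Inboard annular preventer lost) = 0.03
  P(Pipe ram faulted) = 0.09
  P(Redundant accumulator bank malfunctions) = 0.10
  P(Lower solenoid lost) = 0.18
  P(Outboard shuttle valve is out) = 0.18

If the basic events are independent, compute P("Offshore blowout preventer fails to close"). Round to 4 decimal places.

P(Ram stack unavailable) [OR] = 1 − (1−0.09) × (1−0.28) = 0.344800
P(Control pod down) [OR] = 1 − (1−0.07) × (1−0.344800) = 0.390664
P(Hydraulic supply down) [AND] = 0.05 × 0.45 = 0.022500
P(Shear sequence inoperative) [AND] = 0.09 × 0.10 × 0.18 × 0.18 = 0.000292
P(Backup path inoperative) [OR] = 1 − (1−0.022500) × (1−0.03) × (1−0.000292) = 0.052102
P(Offshore blowout preventer fails to close) [OR] = 1 − (1−0.390664) × (1−0.052102) = 0.422412
Rounded to 4 decimal places: P(Offshore blowout preventer fails to close) ≈ 0.4224.

0.4224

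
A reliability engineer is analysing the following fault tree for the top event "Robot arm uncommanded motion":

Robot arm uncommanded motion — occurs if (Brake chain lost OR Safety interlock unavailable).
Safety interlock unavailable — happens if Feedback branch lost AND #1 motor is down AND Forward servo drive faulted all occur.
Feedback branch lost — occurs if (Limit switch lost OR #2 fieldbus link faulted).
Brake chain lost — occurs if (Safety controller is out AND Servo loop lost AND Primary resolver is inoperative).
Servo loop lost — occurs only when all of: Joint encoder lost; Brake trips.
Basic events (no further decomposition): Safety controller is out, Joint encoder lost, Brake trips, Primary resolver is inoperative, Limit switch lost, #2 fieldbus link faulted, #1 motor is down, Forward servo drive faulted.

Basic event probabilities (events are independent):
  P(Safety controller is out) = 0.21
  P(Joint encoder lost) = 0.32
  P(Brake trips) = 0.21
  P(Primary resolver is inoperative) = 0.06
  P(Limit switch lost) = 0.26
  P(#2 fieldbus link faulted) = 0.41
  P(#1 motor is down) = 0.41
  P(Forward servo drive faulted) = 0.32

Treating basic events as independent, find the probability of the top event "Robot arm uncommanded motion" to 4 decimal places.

0.0747

P(Servo loop lost) [AND] = 0.32 × 0.21 = 0.067200
P(Brake chain lost) [AND] = 0.21 × 0.067200 × 0.06 = 0.000847
P(Feedback branch lost) [OR] = 1 − (1−0.26) × (1−0.41) = 0.563400
P(Safety interlock unavailable) [AND] = 0.563400 × 0.41 × 0.32 = 0.073918
P(Robot arm uncommanded motion) [OR] = 1 − (1−0.000847) × (1−0.073918) = 0.074702
Rounded to 4 decimal places: P(Robot arm uncommanded motion) ≈ 0.0747.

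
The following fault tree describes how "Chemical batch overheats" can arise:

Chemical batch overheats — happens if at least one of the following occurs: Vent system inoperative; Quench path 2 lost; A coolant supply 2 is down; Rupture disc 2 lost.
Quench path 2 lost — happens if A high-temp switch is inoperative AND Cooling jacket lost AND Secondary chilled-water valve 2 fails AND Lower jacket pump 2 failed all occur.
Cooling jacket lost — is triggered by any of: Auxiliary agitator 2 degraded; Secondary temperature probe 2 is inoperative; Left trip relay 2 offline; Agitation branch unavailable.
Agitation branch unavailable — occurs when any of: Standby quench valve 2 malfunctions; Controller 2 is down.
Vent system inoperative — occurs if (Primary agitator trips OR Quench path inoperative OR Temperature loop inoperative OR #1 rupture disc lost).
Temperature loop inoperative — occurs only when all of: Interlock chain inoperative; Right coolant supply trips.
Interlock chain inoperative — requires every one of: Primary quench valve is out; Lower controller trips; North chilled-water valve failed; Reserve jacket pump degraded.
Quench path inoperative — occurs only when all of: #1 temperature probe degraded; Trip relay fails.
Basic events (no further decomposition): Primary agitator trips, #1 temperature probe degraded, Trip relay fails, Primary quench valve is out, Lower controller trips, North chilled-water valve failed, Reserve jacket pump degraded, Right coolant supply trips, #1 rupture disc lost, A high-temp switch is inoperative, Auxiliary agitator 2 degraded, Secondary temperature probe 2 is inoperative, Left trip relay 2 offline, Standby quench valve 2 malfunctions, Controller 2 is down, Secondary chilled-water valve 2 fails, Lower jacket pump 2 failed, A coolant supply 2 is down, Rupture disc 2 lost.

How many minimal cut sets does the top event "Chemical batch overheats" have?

11

Quench path inoperative [AND]: one cut set from each child combined → 1 × 1 = 1 cut set(s).
Interlock chain inoperative [AND]: one cut set from each child combined → 1 × 1 × 1 × 1 = 1 cut set(s).
Temperature loop inoperative [AND]: one cut set from each child combined → 1 × 1 = 1 cut set(s).
Vent system inoperative [OR]: union of children's cut sets → 4 cut set(s).
Agitation branch unavailable [OR]: union of children's cut sets → 2 cut set(s).
Cooling jacket lost [OR]: union of children's cut sets → 5 cut set(s).
Quench path 2 lost [AND]: one cut set from each child combined → 1 × 5 × 1 × 1 = 5 cut set(s).
Chemical batch overheats [OR]: union of children's cut sets → 11 cut set(s).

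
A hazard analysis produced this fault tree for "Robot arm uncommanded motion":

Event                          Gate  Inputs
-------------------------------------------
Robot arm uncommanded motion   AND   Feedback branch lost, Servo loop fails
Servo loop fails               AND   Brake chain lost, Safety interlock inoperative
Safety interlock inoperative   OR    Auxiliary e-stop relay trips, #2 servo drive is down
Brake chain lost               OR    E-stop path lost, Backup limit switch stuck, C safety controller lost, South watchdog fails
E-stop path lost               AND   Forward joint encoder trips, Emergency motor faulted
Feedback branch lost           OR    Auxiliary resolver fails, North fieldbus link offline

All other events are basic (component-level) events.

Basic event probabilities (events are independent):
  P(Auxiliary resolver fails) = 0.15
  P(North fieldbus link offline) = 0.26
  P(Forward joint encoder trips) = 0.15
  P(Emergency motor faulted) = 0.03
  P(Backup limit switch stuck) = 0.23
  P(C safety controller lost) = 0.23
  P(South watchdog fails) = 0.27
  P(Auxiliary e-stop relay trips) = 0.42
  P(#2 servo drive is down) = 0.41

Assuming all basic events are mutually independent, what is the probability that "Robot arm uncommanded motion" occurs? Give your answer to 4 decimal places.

0.1389

P(Feedback branch lost) [OR] = 1 − (1−0.15) × (1−0.26) = 0.371000
P(E-stop path lost) [AND] = 0.15 × 0.03 = 0.004500
P(Brake chain lost) [OR] = 1 − (1−0.004500) × (1−0.23) × (1−0.23) × (1−0.27) = 0.569131
P(Safety interlock inoperative) [OR] = 1 − (1−0.42) × (1−0.41) = 0.657800
P(Servo loop fails) [AND] = 0.569131 × 0.657800 = 0.374374
P(Robot arm uncommanded motion) [AND] = 0.371000 × 0.374374 = 0.138893
Rounded to 4 decimal places: P(Robot arm uncommanded motion) ≈ 0.1389.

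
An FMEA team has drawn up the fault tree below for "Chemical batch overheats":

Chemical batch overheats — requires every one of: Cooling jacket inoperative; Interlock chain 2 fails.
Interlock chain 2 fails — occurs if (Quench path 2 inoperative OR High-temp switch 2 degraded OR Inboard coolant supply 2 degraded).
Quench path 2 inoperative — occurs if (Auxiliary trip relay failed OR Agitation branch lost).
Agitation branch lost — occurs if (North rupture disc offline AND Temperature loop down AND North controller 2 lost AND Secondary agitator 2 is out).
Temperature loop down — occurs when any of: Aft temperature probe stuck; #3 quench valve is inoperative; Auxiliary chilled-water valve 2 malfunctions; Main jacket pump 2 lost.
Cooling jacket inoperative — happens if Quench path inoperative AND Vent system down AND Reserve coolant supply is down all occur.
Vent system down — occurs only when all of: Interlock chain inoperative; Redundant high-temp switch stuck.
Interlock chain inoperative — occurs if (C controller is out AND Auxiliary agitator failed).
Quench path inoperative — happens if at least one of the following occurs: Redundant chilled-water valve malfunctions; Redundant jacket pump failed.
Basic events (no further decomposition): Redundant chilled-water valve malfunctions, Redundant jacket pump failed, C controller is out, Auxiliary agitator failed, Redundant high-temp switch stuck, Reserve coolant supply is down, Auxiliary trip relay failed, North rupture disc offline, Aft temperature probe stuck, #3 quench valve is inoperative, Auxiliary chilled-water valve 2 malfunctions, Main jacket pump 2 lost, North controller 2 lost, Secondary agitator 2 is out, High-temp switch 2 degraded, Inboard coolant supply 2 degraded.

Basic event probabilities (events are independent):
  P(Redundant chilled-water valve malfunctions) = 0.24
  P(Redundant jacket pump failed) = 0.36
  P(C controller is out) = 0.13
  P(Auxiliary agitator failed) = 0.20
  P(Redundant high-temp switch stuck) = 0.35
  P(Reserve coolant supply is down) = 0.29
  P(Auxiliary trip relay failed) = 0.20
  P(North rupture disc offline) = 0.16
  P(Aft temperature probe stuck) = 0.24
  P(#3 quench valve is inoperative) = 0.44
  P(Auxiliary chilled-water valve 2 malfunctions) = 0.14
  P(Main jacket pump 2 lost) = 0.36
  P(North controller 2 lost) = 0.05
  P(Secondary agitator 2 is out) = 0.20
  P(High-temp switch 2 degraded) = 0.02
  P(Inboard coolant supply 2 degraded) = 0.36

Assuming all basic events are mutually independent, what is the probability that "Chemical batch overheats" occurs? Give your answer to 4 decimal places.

0.0007

P(Quench path inoperative) [OR] = 1 − (1−0.24) × (1−0.36) = 0.513600
P(Interlock chain inoperative) [AND] = 0.13 × 0.20 = 0.026000
P(Vent system down) [AND] = 0.026000 × 0.35 = 0.009100
P(Cooling jacket inoperative) [AND] = 0.513600 × 0.009100 × 0.29 = 0.001355
P(Temperature loop down) [OR] = 1 − (1−0.24) × (1−0.44) × (1−0.14) × (1−0.36) = 0.765750
P(Agitation branch lost) [AND] = 0.16 × 0.765750 × 0.05 × 0.20 = 0.001225
P(Quench path 2 inoperative) [OR] = 1 − (1−0.20) × (1−0.001225) = 0.200980
P(Interlock chain 2 fails) [OR] = 1 − (1−0.200980) × (1−0.02) × (1−0.36) = 0.498855
P(Chemical batch overheats) [AND] = 0.001355 × 0.498855 = 0.000676
Rounded to 4 decimal places: P(Chemical batch overheats) ≈ 0.0007.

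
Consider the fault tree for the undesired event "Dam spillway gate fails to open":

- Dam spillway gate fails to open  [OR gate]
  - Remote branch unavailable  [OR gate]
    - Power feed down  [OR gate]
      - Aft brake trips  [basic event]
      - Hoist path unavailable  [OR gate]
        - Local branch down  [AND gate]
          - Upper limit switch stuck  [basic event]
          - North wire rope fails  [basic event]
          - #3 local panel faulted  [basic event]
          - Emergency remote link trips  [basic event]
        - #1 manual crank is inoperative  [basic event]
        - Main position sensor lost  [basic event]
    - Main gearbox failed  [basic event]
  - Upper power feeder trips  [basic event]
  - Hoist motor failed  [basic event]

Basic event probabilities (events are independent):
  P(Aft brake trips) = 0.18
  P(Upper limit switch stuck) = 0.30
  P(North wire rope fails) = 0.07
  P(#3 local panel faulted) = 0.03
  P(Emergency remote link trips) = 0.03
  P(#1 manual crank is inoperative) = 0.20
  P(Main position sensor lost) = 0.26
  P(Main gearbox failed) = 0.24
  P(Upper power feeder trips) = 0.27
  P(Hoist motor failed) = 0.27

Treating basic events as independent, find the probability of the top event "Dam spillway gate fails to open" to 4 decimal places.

0.8034

P(Local branch down) [AND] = 0.30 × 0.07 × 0.03 × 0.03 = 0.000019
P(Hoist path unavailable) [OR] = 1 − (1−0.000019) × (1−0.20) × (1−0.26) = 0.408011
P(Power feed down) [OR] = 1 − (1−0.18) × (1−0.408011) = 0.514569
P(Remote branch unavailable) [OR] = 1 − (1−0.514569) × (1−0.24) = 0.631072
P(Dam spillway gate fails to open) [OR] = 1 − (1−0.631072) × (1−0.27) × (1−0.27) = 0.803398
Rounded to 4 decimal places: P(Dam spillway gate fails to open) ≈ 0.8034.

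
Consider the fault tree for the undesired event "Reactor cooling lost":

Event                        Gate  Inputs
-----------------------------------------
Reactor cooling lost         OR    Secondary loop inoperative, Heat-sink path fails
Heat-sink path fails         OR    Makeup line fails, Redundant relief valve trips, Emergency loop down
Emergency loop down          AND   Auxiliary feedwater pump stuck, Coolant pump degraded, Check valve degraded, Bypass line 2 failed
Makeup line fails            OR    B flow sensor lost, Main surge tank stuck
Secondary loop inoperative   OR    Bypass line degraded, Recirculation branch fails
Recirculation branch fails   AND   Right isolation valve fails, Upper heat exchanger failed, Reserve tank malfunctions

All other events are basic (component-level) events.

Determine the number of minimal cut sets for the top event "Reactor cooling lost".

Recirculation branch fails [AND]: one cut set from each child combined → 1 × 1 × 1 = 1 cut set(s).
Secondary loop inoperative [OR]: union of children's cut sets → 2 cut set(s).
Makeup line fails [OR]: union of children's cut sets → 2 cut set(s).
Emergency loop down [AND]: one cut set from each child combined → 1 × 1 × 1 × 1 = 1 cut set(s).
Heat-sink path fails [OR]: union of children's cut sets → 4 cut set(s).
Reactor cooling lost [OR]: union of children's cut sets → 6 cut set(s).
Minimal cut sets: {Bypass line degraded}; {Reserve tank malfunctions, Right isolation valve fails, Upper heat exchanger failed}; {B flow sensor lost}; {Main surge tank stuck}; {Redundant relief valve trips}; {Auxiliary feedwater pump stuck, Bypass line 2 failed, Check valve degraded, Coolant pump degraded}.

6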